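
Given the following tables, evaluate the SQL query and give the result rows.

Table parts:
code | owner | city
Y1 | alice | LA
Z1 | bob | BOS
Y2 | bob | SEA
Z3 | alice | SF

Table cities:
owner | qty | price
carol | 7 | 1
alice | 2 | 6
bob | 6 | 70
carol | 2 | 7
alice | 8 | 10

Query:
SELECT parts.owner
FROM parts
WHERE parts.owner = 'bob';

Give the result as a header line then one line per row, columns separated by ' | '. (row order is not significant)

== RESULT ==
parts.owner
bob
bob

Derivation:
After WHERE (2 rows):
parts.code | parts.owner | parts.city
Z1 | bob | BOS
Y2 | bob | SEA
After SELECT (2 rows):
parts.owner
bob
bob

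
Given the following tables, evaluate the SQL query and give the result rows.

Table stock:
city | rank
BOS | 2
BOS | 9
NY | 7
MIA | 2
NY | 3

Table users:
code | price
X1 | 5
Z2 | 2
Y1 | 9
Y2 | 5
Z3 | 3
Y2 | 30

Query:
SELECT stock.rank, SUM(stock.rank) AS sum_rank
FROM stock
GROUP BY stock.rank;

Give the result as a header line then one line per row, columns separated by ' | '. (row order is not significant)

After GROUP BY (4 rows):
stock.rank | sum_rank
2 | 4
9 | 9
7 | 7
3 | 3

== RESULT ==
stock.rank | sum_rank
2 | 4
9 | 9
7 | 7
3 | 3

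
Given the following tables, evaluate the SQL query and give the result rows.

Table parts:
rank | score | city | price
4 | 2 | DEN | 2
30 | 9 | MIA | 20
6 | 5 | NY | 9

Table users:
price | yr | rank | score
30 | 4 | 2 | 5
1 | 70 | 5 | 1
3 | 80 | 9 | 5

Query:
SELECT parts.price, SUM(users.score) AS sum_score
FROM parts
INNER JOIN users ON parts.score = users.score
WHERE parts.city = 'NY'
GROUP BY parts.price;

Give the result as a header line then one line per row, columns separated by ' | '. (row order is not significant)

After JOIN users (2 rows):
parts.rank | parts.score | parts.city | parts.price | users.price | users.yr | users.rank | users.score
6 | 5 | NY | 9 | 30 | 4 | 2 | 5
6 | 5 | NY | 9 | 3 | 80 | 9 | 5
After WHERE (2 rows):
parts.rank | parts.score | parts.city | parts.price | users.price | users.yr | users.rank | users.score
6 | 5 | NY | 9 | 30 | 4 | 2 | 5
6 | 5 | NY | 9 | 3 | 80 | 9 | 5
After GROUP BY (1 rows):
parts.price | sum_score
9 | 10

== RESULT ==
parts.price | sum_score
9 | 10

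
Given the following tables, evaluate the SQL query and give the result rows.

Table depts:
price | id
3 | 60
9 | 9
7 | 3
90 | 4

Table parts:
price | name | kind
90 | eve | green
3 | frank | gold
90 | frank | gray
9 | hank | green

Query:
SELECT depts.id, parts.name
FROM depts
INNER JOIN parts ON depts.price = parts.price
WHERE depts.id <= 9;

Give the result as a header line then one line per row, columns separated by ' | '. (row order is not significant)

After JOIN parts (4 rows):
depts.price | depts.id | parts.price | parts.name | parts.kind
3 | 60 | 3 | frank | gold
9 | 9 | 9 | hank | green
90 | 4 | 90 | eve | green
90 | 4 | 90 | frank | gray
After WHERE (3 rows):
depts.price | depts.id | parts.price | parts.name | parts.kind
9 | 9 | 9 | hank | green
90 | 4 | 90 | eve | green
90 | 4 | 90 | frank | gray
After SELECT (3 rows):
depts.id | parts.name
9 | hank
4 | eve
4 | frank

== RESULT ==
depts.id | parts.name
9 | hank
4 | eve
4 | frank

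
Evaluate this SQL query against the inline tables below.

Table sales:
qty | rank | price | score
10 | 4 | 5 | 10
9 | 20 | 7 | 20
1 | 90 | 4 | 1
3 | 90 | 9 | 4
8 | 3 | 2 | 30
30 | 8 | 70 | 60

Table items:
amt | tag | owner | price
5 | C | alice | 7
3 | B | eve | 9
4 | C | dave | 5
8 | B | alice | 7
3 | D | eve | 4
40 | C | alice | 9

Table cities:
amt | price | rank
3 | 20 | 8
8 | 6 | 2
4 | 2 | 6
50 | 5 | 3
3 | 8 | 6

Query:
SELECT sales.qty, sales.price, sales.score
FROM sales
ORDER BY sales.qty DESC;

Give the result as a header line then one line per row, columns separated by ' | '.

After SELECT (6 rows):
sales.qty | sales.price | sales.score
10 | 5 | 10
9 | 7 | 20
1 | 4 | 1
3 | 9 | 4
8 | 2 | 30
30 | 70 | 60
After ORDER BY (6 rows):
sales.qty | sales.price | sales.score
30 | 70 | 60
10 | 5 | 10
9 | 7 | 20
8 | 2 | 30
3 | 9 | 4
1 | 4 | 1

== RESULT ==
sales.qty | sales.price | sales.score
30 | 70 | 60
10 | 5 | 10
9 | 7 | 20
8 | 2 | 30
3 | 9 | 4
1 | 4 | 1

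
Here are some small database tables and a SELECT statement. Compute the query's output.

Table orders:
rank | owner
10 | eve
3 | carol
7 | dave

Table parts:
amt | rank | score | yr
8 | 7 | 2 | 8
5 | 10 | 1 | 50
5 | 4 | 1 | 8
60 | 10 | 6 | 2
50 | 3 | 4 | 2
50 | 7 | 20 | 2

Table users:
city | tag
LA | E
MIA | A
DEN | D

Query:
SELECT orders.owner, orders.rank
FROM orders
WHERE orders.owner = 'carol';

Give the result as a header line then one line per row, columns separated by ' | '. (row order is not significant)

After WHERE (1 rows):
orders.rank | orders.owner
3 | carol
After SELECT (1 rows):
orders.owner | orders.rank
carol | 3

== RESULT ==
orders.owner | orders.rank
carol | 3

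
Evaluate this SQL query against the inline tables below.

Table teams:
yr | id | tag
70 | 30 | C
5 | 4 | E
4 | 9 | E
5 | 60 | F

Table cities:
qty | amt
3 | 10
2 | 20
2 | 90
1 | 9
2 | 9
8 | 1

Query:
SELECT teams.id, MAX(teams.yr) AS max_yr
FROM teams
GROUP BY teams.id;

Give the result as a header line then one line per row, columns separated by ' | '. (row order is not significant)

== RESULT ==
teams.id | max_yr
30 | 70
4 | 5
9 | 4
60 | 5

Derivation:
After GROUP BY (4 rows):
teams.id | max_yr
30 | 70
4 | 5
9 | 4
60 | 5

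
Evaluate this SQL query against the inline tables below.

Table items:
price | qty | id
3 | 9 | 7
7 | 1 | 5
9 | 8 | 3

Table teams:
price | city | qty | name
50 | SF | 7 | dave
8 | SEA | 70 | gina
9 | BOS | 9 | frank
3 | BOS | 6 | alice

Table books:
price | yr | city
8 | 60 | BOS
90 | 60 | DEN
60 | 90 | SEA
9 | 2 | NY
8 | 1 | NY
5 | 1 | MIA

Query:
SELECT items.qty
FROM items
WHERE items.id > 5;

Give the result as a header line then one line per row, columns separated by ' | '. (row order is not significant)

== RESULT ==
items.qty
9

Derivation:
After WHERE (1 rows):
items.price | items.qty | items.id
3 | 9 | 7
After SELECT (1 rows):
items.qty
9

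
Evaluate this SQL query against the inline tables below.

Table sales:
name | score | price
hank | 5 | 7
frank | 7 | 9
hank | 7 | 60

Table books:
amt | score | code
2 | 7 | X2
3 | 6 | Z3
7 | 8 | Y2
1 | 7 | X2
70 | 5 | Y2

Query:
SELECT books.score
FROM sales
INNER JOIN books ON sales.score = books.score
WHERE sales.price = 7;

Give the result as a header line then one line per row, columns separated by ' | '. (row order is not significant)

After JOIN books (5 rows):
sales.name | sales.score | sales.price | books.amt | books.score | books.code
hank | 5 | 7 | 70 | 5 | Y2
frank | 7 | 9 | 2 | 7 | X2
frank | 7 | 9 | 1 | 7 | X2
hank | 7 | 60 | 2 | 7 | X2
hank | 7 | 60 | 1 | 7 | X2
After WHERE (1 rows):
sales.name | sales.score | sales.price | books.amt | books.score | books.code
hank | 5 | 7 | 70 | 5 | Y2
After SELECT (1 rows):
books.score
5

== RESULT ==
books.score
5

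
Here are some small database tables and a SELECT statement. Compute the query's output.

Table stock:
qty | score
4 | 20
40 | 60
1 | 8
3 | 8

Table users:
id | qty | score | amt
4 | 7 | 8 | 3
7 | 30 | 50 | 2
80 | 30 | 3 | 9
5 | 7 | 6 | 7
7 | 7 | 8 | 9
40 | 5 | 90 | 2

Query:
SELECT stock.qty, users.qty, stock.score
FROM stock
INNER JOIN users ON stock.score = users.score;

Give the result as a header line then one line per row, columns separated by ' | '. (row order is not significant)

After JOIN users (4 rows):
stock.qty | stock.score | users.id | users.qty | users.score | users.amt
1 | 8 | 4 | 7 | 8 | 3
1 | 8 | 7 | 7 | 8 | 9
3 | 8 | 4 | 7 | 8 | 3
3 | 8 | 7 | 7 | 8 | 9
After SELECT (4 rows):
stock.qty | users.qty | stock.score
1 | 7 | 8
1 | 7 | 8
3 | 7 | 8
3 | 7 | 8

== RESULT ==
stock.qty | users.qty | stock.score
1 | 7 | 8
1 | 7 | 8
3 | 7 | 8
3 | 7 | 8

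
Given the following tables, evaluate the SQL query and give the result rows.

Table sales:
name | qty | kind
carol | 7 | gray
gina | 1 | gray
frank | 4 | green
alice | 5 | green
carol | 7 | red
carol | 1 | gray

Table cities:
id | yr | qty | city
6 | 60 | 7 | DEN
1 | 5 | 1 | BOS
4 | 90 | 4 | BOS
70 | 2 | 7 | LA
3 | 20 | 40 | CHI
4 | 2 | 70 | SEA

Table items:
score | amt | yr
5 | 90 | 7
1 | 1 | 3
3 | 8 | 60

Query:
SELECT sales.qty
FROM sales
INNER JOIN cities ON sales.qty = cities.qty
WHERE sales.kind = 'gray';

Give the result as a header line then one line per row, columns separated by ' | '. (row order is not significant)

After JOIN cities (7 rows):
sales.name | sales.qty | sales.kind | cities.id | cities.yr | cities.qty | cities.city
carol | 7 | gray | 6 | 60 | 7 | DEN
carol | 7 | gray | 70 | 2 | 7 | LA
gina | 1 | gray | 1 | 5 | 1 | BOS
frank | 4 | green | 4 | 90 | 4 | BOS
carol | 7 | red | 6 | 60 | 7 | DEN
carol | 7 | red | 70 | 2 | 7 | LA
carol | 1 | gray | 1 | 5 | 1 | BOS
After WHERE (4 rows):
sales.name | sales.qty | sales.kind | cities.id | cities.yr | cities.qty | cities.city
carol | 7 | gray | 6 | 60 | 7 | DEN
carol | 7 | gray | 70 | 2 | 7 | LA
gina | 1 | gray | 1 | 5 | 1 | BOS
carol | 1 | gray | 1 | 5 | 1 | BOS
After SELECT (4 rows):
sales.qty
7
7
1
1

== RESULT ==
sales.qty
7
7
1
1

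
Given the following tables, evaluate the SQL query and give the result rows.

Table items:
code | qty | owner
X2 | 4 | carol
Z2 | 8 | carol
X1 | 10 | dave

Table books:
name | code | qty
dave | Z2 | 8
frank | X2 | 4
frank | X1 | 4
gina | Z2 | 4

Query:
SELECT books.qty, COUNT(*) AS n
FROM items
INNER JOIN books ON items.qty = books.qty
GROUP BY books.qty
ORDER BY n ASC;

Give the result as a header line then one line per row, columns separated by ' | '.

== RESULT ==
books.qty | n
8 | 1
4 | 3

Derivation:
After JOIN books (4 rows):
items.code | items.qty | items.owner | books.name | books.code | books.qty
X2 | 4 | carol | frank | X2 | 4
X2 | 4 | carol | frank | X1 | 4
X2 | 4 | carol | gina | Z2 | 4
Z2 | 8 | carol | dave | Z2 | 8
After GROUP BY (2 rows):
books.qty | n
4 | 3
8 | 1
After ORDER BY (2 rows):
books.qty | n
8 | 1
4 | 3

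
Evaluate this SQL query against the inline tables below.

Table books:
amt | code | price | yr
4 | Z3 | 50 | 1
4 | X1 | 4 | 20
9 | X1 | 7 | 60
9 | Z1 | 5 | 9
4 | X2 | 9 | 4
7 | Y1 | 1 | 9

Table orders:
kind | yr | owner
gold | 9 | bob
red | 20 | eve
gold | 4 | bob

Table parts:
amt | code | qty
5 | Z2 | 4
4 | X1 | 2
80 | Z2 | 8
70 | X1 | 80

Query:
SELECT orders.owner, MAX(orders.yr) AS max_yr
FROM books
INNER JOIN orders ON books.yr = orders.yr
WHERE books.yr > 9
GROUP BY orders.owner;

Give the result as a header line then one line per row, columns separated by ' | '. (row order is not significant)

== RESULT ==
orders.owner | max_yr
eve | 20

Derivation:
After JOIN orders (4 rows):
books.amt | books.code | books.price | books.yr | orders.kind | orders.yr | orders.owner
4 | X1 | 4 | 20 | red | 20 | eve
9 | Z1 | 5 | 9 | gold | 9 | bob
4 | X2 | 9 | 4 | gold | 4 | bob
7 | Y1 | 1 | 9 | gold | 9 | bob
After WHERE (1 rows):
books.amt | books.code | books.price | books.yr | orders.kind | orders.yr | orders.owner
4 | X1 | 4 | 20 | red | 20 | eve
After GROUP BY (1 rows):
orders.owner | max_yr
eve | 20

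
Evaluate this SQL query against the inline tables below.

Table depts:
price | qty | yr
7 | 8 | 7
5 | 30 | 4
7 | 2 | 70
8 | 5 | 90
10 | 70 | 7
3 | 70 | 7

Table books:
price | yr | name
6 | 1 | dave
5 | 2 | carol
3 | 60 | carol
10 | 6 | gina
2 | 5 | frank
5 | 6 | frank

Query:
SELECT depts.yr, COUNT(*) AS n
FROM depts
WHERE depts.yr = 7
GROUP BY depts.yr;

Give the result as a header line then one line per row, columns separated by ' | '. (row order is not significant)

After WHERE (3 rows):
depts.price | depts.qty | depts.yr
7 | 8 | 7
10 | 70 | 7
3 | 70 | 7
After GROUP BY (1 rows):
depts.yr | n
7 | 3

== RESULT ==
depts.yr | n
7 | 3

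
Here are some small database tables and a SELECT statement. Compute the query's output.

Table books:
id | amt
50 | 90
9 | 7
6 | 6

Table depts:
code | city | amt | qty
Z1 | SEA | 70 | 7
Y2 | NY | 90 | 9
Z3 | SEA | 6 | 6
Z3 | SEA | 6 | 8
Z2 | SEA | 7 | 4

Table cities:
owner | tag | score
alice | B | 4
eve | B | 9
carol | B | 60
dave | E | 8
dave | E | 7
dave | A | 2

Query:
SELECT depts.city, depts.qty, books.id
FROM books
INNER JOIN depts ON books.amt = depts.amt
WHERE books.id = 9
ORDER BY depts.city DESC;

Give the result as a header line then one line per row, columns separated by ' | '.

== RESULT ==
depts.city | depts.qty | books.id
SEA | 4 | 9

Derivation:
After JOIN depts (4 rows):
books.id | books.amt | depts.code | depts.city | depts.amt | depts.qty
50 | 90 | Y2 | NY | 90 | 9
9 | 7 | Z2 | SEA | 7 | 4
6 | 6 | Z3 | SEA | 6 | 6
6 | 6 | Z3 | SEA | 6 | 8
After WHERE (1 rows):
books.id | books.amt | depts.code | depts.city | depts.amt | depts.qty
9 | 7 | Z2 | SEA | 7 | 4
After SELECT (1 rows):
depts.city | depts.qty | books.id
SEA | 4 | 9
After ORDER BY (1 rows):
depts.city | depts.qty | books.id
SEA | 4 | 9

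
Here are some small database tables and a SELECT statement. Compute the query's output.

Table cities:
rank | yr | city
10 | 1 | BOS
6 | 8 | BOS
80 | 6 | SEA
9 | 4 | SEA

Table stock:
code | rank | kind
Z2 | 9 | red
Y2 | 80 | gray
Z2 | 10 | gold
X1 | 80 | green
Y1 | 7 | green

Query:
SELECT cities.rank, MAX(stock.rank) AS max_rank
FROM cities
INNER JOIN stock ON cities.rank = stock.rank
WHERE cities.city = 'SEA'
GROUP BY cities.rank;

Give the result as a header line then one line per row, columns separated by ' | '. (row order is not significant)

== RESULT ==
cities.rank | max_rank
80 | 80
9 | 9

Derivation:
After JOIN stock (4 rows):
cities.rank | cities.yr | cities.city | stock.code | stock.rank | stock.kind
10 | 1 | BOS | Z2 | 10 | gold
80 | 6 | SEA | Y2 | 80 | gray
80 | 6 | SEA | X1 | 80 | green
9 | 4 | SEA | Z2 | 9 | red
After WHERE (3 rows):
cities.rank | cities.yr | cities.city | stock.code | stock.rank | stock.kind
80 | 6 | SEA | Y2 | 80 | gray
80 | 6 | SEA | X1 | 80 | green
9 | 4 | SEA | Z2 | 9 | red
After GROUP BY (2 rows):
cities.rank | max_rank
80 | 80
9 | 9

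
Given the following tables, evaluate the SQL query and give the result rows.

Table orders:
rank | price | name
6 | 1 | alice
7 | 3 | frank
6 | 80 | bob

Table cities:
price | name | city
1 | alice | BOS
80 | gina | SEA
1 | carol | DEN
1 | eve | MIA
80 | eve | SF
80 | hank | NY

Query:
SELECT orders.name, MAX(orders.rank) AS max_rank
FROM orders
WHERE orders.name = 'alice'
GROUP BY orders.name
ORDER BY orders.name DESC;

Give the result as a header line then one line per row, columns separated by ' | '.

After WHERE (1 rows):
orders.rank | orders.price | orders.name
6 | 1 | alice
After GROUP BY (1 rows):
orders.name | max_rank
alice | 6
After ORDER BY (1 rows):
orders.name | max_rank
alice | 6

== RESULT ==
orders.name | max_rank
alice | 6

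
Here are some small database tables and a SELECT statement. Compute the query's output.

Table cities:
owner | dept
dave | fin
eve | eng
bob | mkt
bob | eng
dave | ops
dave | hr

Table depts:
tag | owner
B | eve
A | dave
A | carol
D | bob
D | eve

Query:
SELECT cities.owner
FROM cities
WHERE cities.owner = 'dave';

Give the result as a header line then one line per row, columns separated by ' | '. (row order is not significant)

After WHERE (3 rows):
cities.owner | cities.dept
dave | fin
dave | ops
dave | hr
After SELECT (3 rows):
cities.owner
dave
dave
dave

== RESULT ==
cities.owner
dave
dave
dave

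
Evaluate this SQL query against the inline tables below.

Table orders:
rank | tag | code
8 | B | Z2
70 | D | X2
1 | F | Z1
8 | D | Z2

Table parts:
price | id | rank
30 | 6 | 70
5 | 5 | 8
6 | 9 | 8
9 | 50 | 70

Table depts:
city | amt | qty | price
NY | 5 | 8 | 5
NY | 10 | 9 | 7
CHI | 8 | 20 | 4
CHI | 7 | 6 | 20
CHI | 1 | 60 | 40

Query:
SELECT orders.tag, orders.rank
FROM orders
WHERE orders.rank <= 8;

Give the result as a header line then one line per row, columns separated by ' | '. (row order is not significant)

After WHERE (3 rows):
orders.rank | orders.tag | orders.code
8 | B | Z2
1 | F | Z1
8 | D | Z2
After SELECT (3 rows):
orders.tag | orders.rank
B | 8
F | 1
D | 8

== RESULT ==
orders.tag | orders.rank
B | 8
F | 1
D | 8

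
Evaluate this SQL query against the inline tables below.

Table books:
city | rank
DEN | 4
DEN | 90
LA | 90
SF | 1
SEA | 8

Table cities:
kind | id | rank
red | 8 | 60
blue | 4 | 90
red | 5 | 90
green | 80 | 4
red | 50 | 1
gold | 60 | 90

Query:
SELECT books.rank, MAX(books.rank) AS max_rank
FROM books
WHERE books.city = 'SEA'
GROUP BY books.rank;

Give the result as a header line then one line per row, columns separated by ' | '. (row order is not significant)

After WHERE (1 rows):
books.city | books.rank
SEA | 8
After GROUP BY (1 rows):
books.rank | max_rank
8 | 8

== RESULT ==
books.rank | max_rank
8 | 8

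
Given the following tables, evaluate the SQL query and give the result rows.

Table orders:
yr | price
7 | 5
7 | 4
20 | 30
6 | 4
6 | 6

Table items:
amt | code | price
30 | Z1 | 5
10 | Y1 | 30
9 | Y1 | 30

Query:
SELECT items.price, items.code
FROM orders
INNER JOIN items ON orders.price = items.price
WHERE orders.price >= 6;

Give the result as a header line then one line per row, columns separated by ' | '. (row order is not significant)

After JOIN items (3 rows):
orders.yr | orders.price | items.amt | items.code | items.price
7 | 5 | 30 | Z1 | 5
20 | 30 | 10 | Y1 | 30
20 | 30 | 9 | Y1 | 30
After WHERE (2 rows):
orders.yr | orders.price | items.amt | items.code | items.price
20 | 30 | 10 | Y1 | 30
20 | 30 | 9 | Y1 | 30
After SELECT (2 rows):
items.price | items.code
30 | Y1
30 | Y1

== RESULT ==
items.price | items.code
30 | Y1
30 | Y1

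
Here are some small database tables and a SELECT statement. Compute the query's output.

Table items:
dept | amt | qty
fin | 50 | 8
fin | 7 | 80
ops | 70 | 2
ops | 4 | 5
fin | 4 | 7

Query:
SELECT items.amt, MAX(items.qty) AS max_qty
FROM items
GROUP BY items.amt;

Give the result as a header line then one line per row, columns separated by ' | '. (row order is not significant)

After GROUP BY (4 rows):
items.amt | max_qty
50 | 8
7 | 80
70 | 2
4 | 7

== RESULT ==
items.amt | max_qty
50 | 8
7 | 80
70 | 2
4 | 7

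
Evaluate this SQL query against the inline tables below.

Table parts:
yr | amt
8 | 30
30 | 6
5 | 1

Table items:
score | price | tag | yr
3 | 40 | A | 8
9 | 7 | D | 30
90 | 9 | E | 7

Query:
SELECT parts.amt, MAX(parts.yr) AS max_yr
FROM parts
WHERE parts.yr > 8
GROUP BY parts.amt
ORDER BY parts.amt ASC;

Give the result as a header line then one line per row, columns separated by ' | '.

== RESULT ==
parts.amt | max_yr
6 | 30

Derivation:
After WHERE (1 rows):
parts.yr | parts.amt
30 | 6
After GROUP BY (1 rows):
parts.amt | max_yr
6 | 30
After ORDER BY (1 rows):
parts.amt | max_yr
6 | 30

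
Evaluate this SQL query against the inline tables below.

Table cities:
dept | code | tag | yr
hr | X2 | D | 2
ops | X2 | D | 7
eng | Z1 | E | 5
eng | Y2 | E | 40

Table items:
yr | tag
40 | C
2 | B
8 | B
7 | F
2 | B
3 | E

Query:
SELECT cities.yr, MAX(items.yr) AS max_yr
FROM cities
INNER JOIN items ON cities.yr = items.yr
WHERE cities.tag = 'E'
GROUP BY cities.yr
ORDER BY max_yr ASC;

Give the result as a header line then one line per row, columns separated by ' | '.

After JOIN items (4 rows):
cities.dept | cities.code | cities.tag | cities.yr | items.yr | items.tag
hr | X2 | D | 2 | 2 | B
hr | X2 | D | 2 | 2 | B
ops | X2 | D | 7 | 7 | F
eng | Y2 | E | 40 | 40 | C
After WHERE (1 rows):
cities.dept | cities.code | cities.tag | cities.yr | items.yr | items.tag
eng | Y2 | E | 40 | 40 | C
After GROUP BY (1 rows):
cities.yr | max_yr
40 | 40
After ORDER BY (1 rows):
cities.yr | max_yr
40 | 40

== RESULT ==
cities.yr | max_yr
40 | 40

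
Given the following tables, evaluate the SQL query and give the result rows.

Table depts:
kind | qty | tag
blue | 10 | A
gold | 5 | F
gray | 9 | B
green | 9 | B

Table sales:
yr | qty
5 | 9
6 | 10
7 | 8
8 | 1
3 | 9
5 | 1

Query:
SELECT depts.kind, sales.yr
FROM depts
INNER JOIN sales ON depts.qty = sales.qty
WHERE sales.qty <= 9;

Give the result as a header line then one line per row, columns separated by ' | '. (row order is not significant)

== RESULT ==
depts.kind | sales.yr
gray | 5
gray | 3
green | 5
green | 3

Derivation:
After JOIN sales (5 rows):
depts.kind | depts.qty | depts.tag | sales.yr | sales.qty
blue | 10 | A | 6 | 10
gray | 9 | B | 5 | 9
gray | 9 | B | 3 | 9
green | 9 | B | 5 | 9
green | 9 | B | 3 | 9
After WHERE (4 rows):
depts.kind | depts.qty | depts.tag | sales.yr | sales.qty
gray | 9 | B | 5 | 9
gray | 9 | B | 3 | 9
green | 9 | B | 5 | 9
green | 9 | B | 3 | 9
After SELECT (4 rows):
depts.kind | sales.yr
gray | 5
gray | 3
green | 5
green | 3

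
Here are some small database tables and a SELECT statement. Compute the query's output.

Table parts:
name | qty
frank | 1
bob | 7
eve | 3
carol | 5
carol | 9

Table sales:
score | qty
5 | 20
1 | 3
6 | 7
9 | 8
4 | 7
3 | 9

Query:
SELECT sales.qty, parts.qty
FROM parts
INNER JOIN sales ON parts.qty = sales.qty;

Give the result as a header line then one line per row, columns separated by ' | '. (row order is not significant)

== RESULT ==
sales.qty | parts.qty
7 | 7
7 | 7
3 | 3
9 | 9

Derivation:
After JOIN sales (4 rows):
parts.name | parts.qty | sales.score | sales.qty
bob | 7 | 6 | 7
bob | 7 | 4 | 7
eve | 3 | 1 | 3
carol | 9 | 3 | 9
After SELECT (4 rows):
sales.qty | parts.qty
7 | 7
7 | 7
3 | 3
9 | 9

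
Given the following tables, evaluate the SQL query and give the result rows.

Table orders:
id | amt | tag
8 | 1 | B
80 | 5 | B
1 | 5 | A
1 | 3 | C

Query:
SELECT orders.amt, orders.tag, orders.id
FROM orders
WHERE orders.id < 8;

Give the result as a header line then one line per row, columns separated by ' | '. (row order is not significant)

After WHERE (2 rows):
orders.id | orders.amt | orders.tag
1 | 5 | A
1 | 3 | C
After SELECT (2 rows):
orders.amt | orders.tag | orders.id
5 | A | 1
3 | C | 1

== RESULT ==
orders.amt | orders.tag | orders.id
5 | A | 1
3 | C | 1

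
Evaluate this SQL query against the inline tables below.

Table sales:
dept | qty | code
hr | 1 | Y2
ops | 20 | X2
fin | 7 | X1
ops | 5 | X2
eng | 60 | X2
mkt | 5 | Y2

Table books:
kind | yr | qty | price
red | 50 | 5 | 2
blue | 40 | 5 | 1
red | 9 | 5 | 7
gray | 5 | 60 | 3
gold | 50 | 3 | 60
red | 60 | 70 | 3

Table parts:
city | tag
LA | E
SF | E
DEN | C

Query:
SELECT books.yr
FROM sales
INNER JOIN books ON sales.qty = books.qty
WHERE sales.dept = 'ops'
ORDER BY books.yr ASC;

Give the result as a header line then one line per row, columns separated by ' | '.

After JOIN books (7 rows):
sales.dept | sales.qty | sales.code | books.kind | books.yr | books.qty | books.price
ops | 5 | X2 | red | 50 | 5 | 2
ops | 5 | X2 | blue | 40 | 5 | 1
ops | 5 | X2 | red | 9 | 5 | 7
eng | 60 | X2 | gray | 5 | 60 | 3
mkt | 5 | Y2 | red | 50 | 5 | 2
mkt | 5 | Y2 | blue | 40 | 5 | 1
mkt | 5 | Y2 | red | 9 | 5 | 7
After WHERE (3 rows):
sales.dept | sales.qty | sales.code | books.kind | books.yr | books.qty | books.price
ops | 5 | X2 | red | 50 | 5 | 2
ops | 5 | X2 | blue | 40 | 5 | 1
ops | 5 | X2 | red | 9 | 5 | 7
After SELECT (3 rows):
books.yr
50
40
9
After ORDER BY (3 rows):
books.yr
9
40
50

== RESULT ==
books.yr
9
40
50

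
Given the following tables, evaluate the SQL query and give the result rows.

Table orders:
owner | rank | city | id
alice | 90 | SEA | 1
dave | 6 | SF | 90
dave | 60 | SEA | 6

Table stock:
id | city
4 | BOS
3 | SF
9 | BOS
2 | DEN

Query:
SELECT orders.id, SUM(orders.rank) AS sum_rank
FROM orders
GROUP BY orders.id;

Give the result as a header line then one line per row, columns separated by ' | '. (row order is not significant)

After GROUP BY (3 rows):
orders.id | sum_rank
1 | 90
90 | 6
6 | 60

== RESULT ==
orders.id | sum_rank
1 | 90
90 | 6
6 | 60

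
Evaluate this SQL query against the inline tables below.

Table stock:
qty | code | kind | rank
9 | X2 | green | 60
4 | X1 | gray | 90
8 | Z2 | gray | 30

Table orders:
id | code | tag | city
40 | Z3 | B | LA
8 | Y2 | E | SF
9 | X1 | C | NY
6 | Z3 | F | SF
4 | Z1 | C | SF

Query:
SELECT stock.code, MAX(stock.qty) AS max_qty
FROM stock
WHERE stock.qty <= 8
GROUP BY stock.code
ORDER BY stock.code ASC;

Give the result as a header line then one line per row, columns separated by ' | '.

After WHERE (2 rows):
stock.qty | stock.code | stock.kind | stock.rank
4 | X1 | gray | 90
8 | Z2 | gray | 30
After GROUP BY (2 rows):
stock.code | max_qty
X1 | 4
Z2 | 8
After ORDER BY (2 rows):
stock.code | max_qty
X1 | 4
Z2 | 8

== RESULT ==
stock.code | max_qty
X1 | 4
Z2 | 8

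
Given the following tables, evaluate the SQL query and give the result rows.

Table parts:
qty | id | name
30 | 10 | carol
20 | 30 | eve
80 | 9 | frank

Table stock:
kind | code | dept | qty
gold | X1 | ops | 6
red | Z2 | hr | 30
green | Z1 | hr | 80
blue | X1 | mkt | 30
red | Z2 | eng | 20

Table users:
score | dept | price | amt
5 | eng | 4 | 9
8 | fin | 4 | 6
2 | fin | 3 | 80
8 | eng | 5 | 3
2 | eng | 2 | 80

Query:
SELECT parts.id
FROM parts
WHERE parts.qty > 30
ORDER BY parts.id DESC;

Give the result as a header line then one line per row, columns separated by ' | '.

After WHERE (1 rows):
parts.qty | parts.id | parts.name
80 | 9 | frank
After SELECT (1 rows):
parts.id
9
After ORDER BY (1 rows):
parts.id
9

== RESULT ==
parts.id
9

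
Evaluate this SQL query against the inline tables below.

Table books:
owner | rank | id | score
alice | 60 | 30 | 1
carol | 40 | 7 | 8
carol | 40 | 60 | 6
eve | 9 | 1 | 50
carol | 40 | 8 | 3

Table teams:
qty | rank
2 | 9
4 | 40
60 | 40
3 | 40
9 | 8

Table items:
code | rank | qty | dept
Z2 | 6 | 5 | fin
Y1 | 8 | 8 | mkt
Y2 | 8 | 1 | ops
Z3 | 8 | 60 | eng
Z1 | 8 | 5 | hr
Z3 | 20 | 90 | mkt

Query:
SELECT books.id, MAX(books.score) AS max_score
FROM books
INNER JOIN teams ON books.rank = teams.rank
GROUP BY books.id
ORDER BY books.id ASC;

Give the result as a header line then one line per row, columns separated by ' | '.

After JOIN teams (10 rows):
books.owner | books.rank | books.id | books.score | teams.qty | teams.rank
carol | 40 | 7 | 8 | 4 | 40
carol | 40 | 7 | 8 | 60 | 40
carol | 40 | 7 | 8 | 3 | 40
carol | 40 | 60 | 6 | 4 | 40
carol | 40 | 60 | 6 | 60 | 40
carol | 40 | 60 | 6 | 3 | 40
eve | 9 | 1 | 50 | 2 | 9
carol | 40 | 8 | 3 | 4 | 40
carol | 40 | 8 | 3 | 60 | 40
carol | 40 | 8 | 3 | 3 | 40
After GROUP BY (4 rows):
books.id | max_score
7 | 8
60 | 6
1 | 50
8 | 3
After ORDER BY (4 rows):
books.id | max_score
1 | 50
7 | 8
8 | 3
60 | 6

== RESULT ==
books.id | max_score
1 | 50
7 | 8
8 | 3
60 | 6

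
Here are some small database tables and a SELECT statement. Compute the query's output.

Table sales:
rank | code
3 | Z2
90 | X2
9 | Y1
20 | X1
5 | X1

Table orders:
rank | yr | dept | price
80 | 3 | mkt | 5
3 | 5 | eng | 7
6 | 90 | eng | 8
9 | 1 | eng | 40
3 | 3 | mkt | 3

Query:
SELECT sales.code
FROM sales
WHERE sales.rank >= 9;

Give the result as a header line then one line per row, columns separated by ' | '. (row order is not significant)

After WHERE (3 rows):
sales.rank | sales.code
90 | X2
9 | Y1
20 | X1
After SELECT (3 rows):
sales.code
X2
Y1
X1

== RESULT ==
sales.code
X2
Y1
X1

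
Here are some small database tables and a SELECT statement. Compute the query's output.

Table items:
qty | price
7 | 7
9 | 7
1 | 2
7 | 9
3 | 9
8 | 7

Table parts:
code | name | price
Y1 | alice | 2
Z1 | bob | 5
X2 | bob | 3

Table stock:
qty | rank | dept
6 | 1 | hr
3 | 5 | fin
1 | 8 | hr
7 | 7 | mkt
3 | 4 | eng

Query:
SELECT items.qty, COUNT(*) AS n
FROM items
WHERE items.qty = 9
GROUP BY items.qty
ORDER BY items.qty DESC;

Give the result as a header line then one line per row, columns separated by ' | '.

After WHERE (1 rows):
items.qty | items.price
9 | 7
After GROUP BY (1 rows):
items.qty | n
9 | 1
After ORDER BY (1 rows):
items.qty | n
9 | 1

== RESULT ==
items.qty | n
9 | 1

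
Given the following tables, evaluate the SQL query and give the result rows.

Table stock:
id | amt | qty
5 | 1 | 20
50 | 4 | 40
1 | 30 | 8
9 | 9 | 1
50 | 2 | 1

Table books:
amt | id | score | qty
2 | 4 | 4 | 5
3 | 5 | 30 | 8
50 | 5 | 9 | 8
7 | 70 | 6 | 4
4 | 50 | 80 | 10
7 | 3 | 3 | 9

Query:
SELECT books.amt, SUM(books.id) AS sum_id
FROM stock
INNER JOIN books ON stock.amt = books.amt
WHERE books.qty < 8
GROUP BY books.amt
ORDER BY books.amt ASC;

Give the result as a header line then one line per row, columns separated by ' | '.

== RESULT ==
books.amt | sum_id
2 | 4

Derivation:
After JOIN books (2 rows):
stock.id | stock.amt | stock.qty | books.amt | books.id | books.score | books.qty
50 | 4 | 40 | 4 | 50 | 80 | 10
50 | 2 | 1 | 2 | 4 | 4 | 5
After WHERE (1 rows):
stock.id | stock.amt | stock.qty | books.amt | books.id | books.score | books.qty
50 | 2 | 1 | 2 | 4 | 4 | 5
After GROUP BY (1 rows):
books.amt | sum_id
2 | 4
After ORDER BY (1 rows):
books.amt | sum_id
2 | 4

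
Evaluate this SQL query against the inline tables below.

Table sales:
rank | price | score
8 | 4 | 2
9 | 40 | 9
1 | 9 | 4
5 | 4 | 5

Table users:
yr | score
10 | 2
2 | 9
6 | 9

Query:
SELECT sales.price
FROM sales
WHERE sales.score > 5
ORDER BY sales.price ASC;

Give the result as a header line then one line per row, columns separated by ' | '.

After WHERE (1 rows):
sales.rank | sales.price | sales.score
9 | 40 | 9
After SELECT (1 rows):
sales.price
40
After ORDER BY (1 rows):
sales.price
40

== RESULT ==
sales.price
40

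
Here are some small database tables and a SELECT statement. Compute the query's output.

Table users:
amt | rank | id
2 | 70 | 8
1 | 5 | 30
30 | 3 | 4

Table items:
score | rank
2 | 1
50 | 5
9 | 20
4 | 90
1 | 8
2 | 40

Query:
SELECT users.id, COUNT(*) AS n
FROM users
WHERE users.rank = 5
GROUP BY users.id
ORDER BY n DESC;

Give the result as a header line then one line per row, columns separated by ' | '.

After WHERE (1 rows):
users.amt | users.rank | users.id
1 | 5 | 30
After GROUP BY (1 rows):
users.id | n
30 | 1
After ORDER BY (1 rows):
users.id | n
30 | 1

== RESULT ==
users.id | n
30 | 1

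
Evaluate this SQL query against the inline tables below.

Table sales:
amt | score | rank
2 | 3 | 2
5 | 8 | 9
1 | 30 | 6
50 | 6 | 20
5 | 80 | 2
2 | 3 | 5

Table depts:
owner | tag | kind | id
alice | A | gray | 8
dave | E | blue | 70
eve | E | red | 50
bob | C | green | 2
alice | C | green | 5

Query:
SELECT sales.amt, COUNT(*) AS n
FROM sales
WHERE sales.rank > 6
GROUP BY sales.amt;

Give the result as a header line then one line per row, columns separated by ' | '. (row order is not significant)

== RESULT ==
sales.amt | n
5 | 1
50 | 1

Derivation:
After WHERE (2 rows):
sales.amt | sales.score | sales.rank
5 | 8 | 9
50 | 6 | 20
After GROUP BY (2 rows):
sales.amt | n
5 | 1
50 | 1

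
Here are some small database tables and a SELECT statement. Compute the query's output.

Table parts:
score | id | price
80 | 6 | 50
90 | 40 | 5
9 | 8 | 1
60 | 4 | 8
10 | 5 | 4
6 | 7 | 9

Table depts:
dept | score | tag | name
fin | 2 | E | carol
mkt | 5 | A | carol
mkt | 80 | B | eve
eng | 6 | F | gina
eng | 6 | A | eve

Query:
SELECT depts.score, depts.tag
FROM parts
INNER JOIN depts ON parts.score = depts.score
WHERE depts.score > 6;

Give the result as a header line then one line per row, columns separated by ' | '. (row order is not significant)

After JOIN depts (3 rows):
parts.score | parts.id | parts.price | depts.dept | depts.score | depts.tag | depts.name
80 | 6 | 50 | mkt | 80 | B | eve
6 | 7 | 9 | eng | 6 | F | gina
6 | 7 | 9 | eng | 6 | A | eve
After WHERE (1 rows):
parts.score | parts.id | parts.price | depts.dept | depts.score | depts.tag | depts.name
80 | 6 | 50 | mkt | 80 | B | eve
After SELECT (1 rows):
depts.score | depts.tag
80 | B

== RESULT ==
depts.score | depts.tag
80 | B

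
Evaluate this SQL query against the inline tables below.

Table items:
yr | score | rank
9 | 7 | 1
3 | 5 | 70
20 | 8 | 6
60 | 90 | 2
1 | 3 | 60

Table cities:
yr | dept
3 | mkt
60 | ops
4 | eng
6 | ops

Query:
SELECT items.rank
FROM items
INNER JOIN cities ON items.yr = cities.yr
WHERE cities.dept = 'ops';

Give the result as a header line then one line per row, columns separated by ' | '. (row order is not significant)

== RESULT ==
items.rank
2

Derivation:
After JOIN cities (2 rows):
items.yr | items.score | items.rank | cities.yr | cities.dept
3 | 5 | 70 | 3 | mkt
60 | 90 | 2 | 60 | ops
After WHERE (1 rows):
items.yr | items.score | items.rank | cities.yr | cities.dept
60 | 90 | 2 | 60 | ops
After SELECT (1 rows):
items.rank
2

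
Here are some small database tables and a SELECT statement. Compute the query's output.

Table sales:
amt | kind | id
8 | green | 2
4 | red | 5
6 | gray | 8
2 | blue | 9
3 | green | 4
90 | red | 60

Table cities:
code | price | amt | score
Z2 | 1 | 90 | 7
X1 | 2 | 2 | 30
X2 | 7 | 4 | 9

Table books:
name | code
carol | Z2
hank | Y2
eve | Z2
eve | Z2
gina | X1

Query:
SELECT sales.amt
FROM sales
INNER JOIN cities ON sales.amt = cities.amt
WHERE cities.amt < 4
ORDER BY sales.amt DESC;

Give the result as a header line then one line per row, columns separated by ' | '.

== RESULT ==
sales.amt
2

Derivation:
After JOIN cities (3 rows):
sales.amt | sales.kind | sales.id | cities.code | cities.price | cities.amt | cities.score
4 | red | 5 | X2 | 7 | 4 | 9
2 | blue | 9 | X1 | 2 | 2 | 30
90 | red | 60 | Z2 | 1 | 90 | 7
After WHERE (1 rows):
sales.amt | sales.kind | sales.id | cities.code | cities.price | cities.amt | cities.score
2 | blue | 9 | X1 | 2 | 2 | 30
After SELECT (1 rows):
sales.amt
2
After ORDER BY (1 rows):
sales.amt
2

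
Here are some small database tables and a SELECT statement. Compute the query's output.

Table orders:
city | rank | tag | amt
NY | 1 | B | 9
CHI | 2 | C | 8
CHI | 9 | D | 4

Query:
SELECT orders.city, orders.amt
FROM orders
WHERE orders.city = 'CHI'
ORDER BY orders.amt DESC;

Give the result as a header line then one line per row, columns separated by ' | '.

== RESULT ==
orders.city | orders.amt
CHI | 8
CHI | 4

Derivation:
After WHERE (2 rows):
orders.city | orders.rank | orders.tag | orders.amt
CHI | 2 | C | 8
CHI | 9 | D | 4
After SELECT (2 rows):
orders.city | orders.amt
CHI | 8
CHI | 4
After ORDER BY (2 rows):
orders.city | orders.amt
CHI | 8
CHI | 4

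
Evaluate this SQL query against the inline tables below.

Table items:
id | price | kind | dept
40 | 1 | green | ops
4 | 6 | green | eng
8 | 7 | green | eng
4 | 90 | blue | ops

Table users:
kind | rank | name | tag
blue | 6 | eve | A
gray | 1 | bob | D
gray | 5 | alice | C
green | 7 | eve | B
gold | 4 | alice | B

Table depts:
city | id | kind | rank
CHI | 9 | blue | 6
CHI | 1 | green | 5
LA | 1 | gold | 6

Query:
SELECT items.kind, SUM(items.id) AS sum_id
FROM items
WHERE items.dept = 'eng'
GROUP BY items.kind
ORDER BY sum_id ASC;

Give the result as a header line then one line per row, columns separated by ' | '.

After WHERE (2 rows):
items.id | items.price | items.kind | items.dept
4 | 6 | green | eng
8 | 7 | green | eng
After GROUP BY (1 rows):
items.kind | sum_id
green | 12
After ORDER BY (1 rows):
items.kind | sum_id
green | 12

== RESULT ==
items.kind | sum_id
green | 12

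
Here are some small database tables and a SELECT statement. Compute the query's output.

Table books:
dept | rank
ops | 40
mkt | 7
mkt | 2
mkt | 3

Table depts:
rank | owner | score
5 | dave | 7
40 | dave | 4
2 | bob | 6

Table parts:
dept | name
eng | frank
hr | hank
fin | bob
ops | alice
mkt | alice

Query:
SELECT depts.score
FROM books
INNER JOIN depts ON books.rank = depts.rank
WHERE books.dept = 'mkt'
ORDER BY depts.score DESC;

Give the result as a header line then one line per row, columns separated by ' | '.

== RESULT ==
depts.score
6

Derivation:
After JOIN depts (2 rows):
books.dept | books.rank | depts.rank | depts.owner | depts.score
ops | 40 | 40 | dave | 4
mkt | 2 | 2 | bob | 6
After WHERE (1 rows):
books.dept | books.rank | depts.rank | depts.owner | depts.score
mkt | 2 | 2 | bob | 6
After SELECT (1 rows):
depts.score
6
After ORDER BY (1 rows):
depts.score
6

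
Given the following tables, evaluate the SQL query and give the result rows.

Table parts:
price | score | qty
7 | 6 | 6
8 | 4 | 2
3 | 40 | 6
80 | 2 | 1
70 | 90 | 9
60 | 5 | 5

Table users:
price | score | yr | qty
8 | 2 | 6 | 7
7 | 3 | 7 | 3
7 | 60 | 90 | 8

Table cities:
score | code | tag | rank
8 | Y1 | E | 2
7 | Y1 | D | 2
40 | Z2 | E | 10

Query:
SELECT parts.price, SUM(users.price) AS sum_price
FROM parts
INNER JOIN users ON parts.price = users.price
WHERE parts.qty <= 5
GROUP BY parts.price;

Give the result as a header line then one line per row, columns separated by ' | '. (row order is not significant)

After JOIN users (3 rows):
parts.price | parts.score | parts.qty | users.price | users.score | users.yr | users.qty
7 | 6 | 6 | 7 | 3 | 7 | 3
7 | 6 | 6 | 7 | 60 | 90 | 8
8 | 4 | 2 | 8 | 2 | 6 | 7
After WHERE (1 rows):
parts.price | parts.score | parts.qty | users.price | users.score | users.yr | users.qty
8 | 4 | 2 | 8 | 2 | 6 | 7
After GROUP BY (1 rows):
parts.price | sum_price
8 | 8

== RESULT ==
parts.price | sum_price
8 | 8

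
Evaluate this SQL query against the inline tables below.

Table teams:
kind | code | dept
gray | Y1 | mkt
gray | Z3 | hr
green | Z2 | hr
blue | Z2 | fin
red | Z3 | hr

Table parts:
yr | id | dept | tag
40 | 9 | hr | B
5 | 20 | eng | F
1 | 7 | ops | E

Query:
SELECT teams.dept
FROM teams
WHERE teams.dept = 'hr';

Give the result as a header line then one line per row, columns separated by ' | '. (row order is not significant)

== RESULT ==
teams.dept
hr
hr
hr

Derivation:
After WHERE (3 rows):
teams.kind | teams.code | teams.dept
gray | Z3 | hr
green | Z2 | hr
red | Z3 | hr
After SELECT (3 rows):
teams.dept
hr
hr
hr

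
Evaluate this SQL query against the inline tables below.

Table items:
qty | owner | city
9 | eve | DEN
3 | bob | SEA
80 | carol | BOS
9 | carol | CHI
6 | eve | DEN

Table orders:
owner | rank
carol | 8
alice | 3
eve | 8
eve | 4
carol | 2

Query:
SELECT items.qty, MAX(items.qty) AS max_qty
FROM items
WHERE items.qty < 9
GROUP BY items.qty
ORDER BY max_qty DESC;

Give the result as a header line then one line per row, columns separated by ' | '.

After WHERE (2 rows):
items.qty | items.owner | items.city
3 | bob | SEA
6 | eve | DEN
After GROUP BY (2 rows):
items.qty | max_qty
3 | 3
6 | 6
After ORDER BY (2 rows):
items.qty | max_qty
6 | 6
3 | 3

== RESULT ==
items.qty | max_qty
6 | 6
3 | 3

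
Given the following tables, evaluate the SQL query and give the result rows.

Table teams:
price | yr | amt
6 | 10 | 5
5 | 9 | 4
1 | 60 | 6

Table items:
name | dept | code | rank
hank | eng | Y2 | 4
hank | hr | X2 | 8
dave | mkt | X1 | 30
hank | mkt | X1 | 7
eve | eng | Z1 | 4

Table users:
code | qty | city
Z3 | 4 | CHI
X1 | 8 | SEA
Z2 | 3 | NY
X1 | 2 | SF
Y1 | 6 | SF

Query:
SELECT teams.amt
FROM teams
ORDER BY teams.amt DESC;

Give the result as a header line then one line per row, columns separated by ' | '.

After SELECT (3 rows):
teams.amt
5
4
6
After ORDER BY (3 rows):
teams.amt
6
5
4

== RESULT ==
teams.amt
6
5
4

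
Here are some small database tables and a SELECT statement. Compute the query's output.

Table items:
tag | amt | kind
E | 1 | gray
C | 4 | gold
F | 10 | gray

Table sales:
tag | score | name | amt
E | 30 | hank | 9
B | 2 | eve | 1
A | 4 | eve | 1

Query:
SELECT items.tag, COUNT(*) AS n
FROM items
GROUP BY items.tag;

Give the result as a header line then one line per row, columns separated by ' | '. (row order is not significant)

== RESULT ==
items.tag | n
E | 1
C | 1
F | 1

Derivation:
After GROUP BY (3 rows):
items.tag | n
E | 1
C | 1
F | 1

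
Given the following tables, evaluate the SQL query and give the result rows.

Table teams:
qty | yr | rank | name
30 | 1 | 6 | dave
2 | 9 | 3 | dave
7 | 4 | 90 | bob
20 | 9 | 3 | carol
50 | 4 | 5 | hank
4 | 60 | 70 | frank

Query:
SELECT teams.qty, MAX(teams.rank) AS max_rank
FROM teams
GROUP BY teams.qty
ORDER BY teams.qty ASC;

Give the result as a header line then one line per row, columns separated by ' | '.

After GROUP BY (6 rows):
teams.qty | max_rank
30 | 6
2 | 3
7 | 90
20 | 3
50 | 5
4 | 70
After ORDER BY (6 rows):
teams.qty | max_rank
2 | 3
4 | 70
7 | 90
20 | 3
30 | 6
50 | 5

== RESULT ==
teams.qty | max_rank
2 | 3
4 | 70
7 | 90
20 | 3
30 | 6
50 | 5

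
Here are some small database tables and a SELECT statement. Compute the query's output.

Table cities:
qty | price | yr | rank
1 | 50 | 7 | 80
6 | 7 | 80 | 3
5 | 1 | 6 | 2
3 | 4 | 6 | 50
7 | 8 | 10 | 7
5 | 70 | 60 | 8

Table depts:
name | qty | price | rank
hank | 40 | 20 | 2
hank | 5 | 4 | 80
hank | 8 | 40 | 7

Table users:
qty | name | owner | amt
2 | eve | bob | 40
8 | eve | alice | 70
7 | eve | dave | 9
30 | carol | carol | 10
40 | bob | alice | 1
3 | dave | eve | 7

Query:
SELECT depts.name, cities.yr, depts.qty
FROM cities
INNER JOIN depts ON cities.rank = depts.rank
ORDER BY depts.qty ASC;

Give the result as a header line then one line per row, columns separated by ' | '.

After JOIN depts (3 rows):
cities.qty | cities.price | cities.yr | cities.rank | depts.name | depts.qty | depts.price | depts.rank
1 | 50 | 7 | 80 | hank | 5 | 4 | 80
5 | 1 | 6 | 2 | hank | 40 | 20 | 2
7 | 8 | 10 | 7 | hank | 8 | 40 | 7
After SELECT (3 rows):
depts.name | cities.yr | depts.qty
hank | 7 | 5
hank | 6 | 40
hank | 10 | 8
After ORDER BY (3 rows):
depts.name | cities.yr | depts.qty
hank | 7 | 5
hank | 10 | 8
hank | 6 | 40

== RESULT ==
depts.name | cities.yr | depts.qty
hank | 7 | 5
hank | 10 | 8
hank | 6 | 40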